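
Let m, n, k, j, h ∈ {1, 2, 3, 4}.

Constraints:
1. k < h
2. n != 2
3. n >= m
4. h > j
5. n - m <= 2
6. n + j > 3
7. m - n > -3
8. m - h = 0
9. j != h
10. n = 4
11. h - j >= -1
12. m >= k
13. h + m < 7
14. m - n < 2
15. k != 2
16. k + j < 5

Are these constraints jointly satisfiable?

Take m = 3, n = 4, k = 1, j = 1, h = 3. Then constraint 5: n - m = 1; constraint 6: n + j = 5; constraint 7: m - n = -1, and every other listed constraint is also met.

Satisfiable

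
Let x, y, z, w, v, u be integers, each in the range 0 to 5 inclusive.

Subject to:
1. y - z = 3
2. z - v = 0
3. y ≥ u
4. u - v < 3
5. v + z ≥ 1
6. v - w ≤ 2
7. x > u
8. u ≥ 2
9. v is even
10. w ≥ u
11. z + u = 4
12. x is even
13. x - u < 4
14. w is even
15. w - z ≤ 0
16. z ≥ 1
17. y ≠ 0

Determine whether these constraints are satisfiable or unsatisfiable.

The assignment x = 4, y = 5, z = 2, w = 2, v = 2, u = 2 works:
  constraint 1 holds since y - z = 3.
  constraint 2 holds since z - v = 0.
The rest check out directly.

Satisfiable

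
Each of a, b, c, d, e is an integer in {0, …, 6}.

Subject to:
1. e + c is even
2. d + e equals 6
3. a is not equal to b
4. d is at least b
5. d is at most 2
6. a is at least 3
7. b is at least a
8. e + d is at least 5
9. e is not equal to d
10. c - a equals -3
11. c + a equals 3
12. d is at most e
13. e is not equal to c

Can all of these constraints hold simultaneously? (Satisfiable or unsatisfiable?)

From constraints 6 and 7: b ≥ a and a ≥ 3, so b ≥ 3. From constraints 4 and 5: b ≤ d and d ≤ 2, so b ≤ 2. But 2 < 3, so no value of b works.

Unsatisfiable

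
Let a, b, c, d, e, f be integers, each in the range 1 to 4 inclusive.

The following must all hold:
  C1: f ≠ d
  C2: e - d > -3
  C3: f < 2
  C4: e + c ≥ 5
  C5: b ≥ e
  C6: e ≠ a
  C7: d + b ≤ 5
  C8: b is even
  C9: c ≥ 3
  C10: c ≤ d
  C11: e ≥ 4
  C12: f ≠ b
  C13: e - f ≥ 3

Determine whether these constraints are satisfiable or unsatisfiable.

Unsatisfiable

From constraints 9 and 10: d ≥ c ≥ 3. From constraints 5 and 11: b ≥ e ≥ 4. Hence d + b ≥ 7. But constraint 7 requires d + b ≤ 5, and 5 < 7. Contradiction.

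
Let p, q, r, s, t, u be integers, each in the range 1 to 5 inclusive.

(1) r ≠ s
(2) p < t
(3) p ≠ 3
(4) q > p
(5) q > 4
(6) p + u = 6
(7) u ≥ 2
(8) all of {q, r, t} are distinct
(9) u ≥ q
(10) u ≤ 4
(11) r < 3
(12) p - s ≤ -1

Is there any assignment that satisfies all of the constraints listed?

From constraint 5: q ≥ 5. From constraints 9 and 10: q ≤ u and u ≤ 4, so q ≤ 4. But 4 < 5, so no value of q works.

Unsatisfiable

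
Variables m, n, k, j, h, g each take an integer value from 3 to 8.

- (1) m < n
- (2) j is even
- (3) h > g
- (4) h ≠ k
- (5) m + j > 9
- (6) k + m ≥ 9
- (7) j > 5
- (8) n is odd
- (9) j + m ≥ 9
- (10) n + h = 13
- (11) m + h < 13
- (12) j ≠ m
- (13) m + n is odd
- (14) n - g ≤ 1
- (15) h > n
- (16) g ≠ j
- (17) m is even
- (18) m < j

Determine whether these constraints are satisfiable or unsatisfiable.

Satisfiable

One satisfying assignment is m = 4, n = 5, k = 7, j = 8, h = 8, g = 4.
For the less obvious constraints — constraint 5: m + j = 12; constraint 6: k + m = 11; constraint 9: j + m = 12 — and the others hold by inspection.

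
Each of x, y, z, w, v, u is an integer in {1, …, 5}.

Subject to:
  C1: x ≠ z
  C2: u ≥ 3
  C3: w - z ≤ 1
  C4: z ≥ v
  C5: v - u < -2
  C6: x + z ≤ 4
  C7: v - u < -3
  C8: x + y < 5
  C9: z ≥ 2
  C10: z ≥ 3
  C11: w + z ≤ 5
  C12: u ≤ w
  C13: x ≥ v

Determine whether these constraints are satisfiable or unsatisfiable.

Unsatisfiable

From constraints 2 and 12: w ≥ u ≥ 3. From constraint 10: z ≥ 3. Hence w + z ≥ 6. But constraint 11 requires w + z ≤ 5, and 5 < 6. Contradiction.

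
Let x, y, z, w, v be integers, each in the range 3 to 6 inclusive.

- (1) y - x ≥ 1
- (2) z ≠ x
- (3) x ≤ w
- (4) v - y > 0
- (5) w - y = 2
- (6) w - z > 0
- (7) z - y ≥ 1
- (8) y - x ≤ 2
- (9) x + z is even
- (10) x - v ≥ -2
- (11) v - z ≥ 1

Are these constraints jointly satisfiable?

Unsatisfiable

Constraints 1, 7, 10, and 11 give z − y ≥ 1, y − x ≥ 1, x − v ≥ -2, v − z ≥ 1.
Adding all 4 inequalities: the left sides telescope to 0, and the right sides sum to 1 + 1 + (-2) + 1 = 1. So 0 ≥ 1, which is false.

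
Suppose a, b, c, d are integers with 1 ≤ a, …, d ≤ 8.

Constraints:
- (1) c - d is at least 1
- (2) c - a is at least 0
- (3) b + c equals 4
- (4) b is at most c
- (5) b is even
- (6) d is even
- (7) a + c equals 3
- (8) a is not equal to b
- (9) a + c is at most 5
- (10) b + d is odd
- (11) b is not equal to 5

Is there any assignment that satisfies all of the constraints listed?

Constraint 5 makes b even and constraint 6 makes d even, so b + d must be even. Constraint 10 says b + d is odd — contradiction.

Unsatisfiable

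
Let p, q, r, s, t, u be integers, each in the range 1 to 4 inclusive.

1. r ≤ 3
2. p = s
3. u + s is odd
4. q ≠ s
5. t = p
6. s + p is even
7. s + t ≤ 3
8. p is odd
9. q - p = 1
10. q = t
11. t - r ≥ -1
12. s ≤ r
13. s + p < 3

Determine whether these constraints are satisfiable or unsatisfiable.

From constraints 2, 5, and 10, q = t = p = s, so q = s. But constraint 4 says q ≠ s. Contradiction.

Unsatisfiable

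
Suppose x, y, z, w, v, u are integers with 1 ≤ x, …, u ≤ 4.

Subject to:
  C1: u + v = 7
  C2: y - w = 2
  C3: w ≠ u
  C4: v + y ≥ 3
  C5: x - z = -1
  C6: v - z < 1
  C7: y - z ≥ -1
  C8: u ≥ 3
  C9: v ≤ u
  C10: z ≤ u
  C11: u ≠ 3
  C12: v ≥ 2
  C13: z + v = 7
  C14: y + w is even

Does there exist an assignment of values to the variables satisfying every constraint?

Satisfiable

One satisfying assignment is x = 3, y = 3, z = 4, w = 1, v = 3, u = 4.
For the less obvious constraints — constraint 1: u + v = 7; constraint 2: y - w = 2; constraint 4: v + y = 6 — and the others hold by inspection.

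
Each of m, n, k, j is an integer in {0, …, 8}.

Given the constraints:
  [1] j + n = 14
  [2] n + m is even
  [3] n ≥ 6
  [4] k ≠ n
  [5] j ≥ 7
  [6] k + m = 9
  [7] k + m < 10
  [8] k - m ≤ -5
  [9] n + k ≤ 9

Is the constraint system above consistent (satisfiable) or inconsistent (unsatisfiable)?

The assignment m = 7, n = 7, k = 2, j = 7 works:
  constraint 1 holds since j + n = 14.
  constraint 6 holds since k + m = 9.
  constraint 7 holds since k + m = 9.
The rest check out directly.

Satisfiable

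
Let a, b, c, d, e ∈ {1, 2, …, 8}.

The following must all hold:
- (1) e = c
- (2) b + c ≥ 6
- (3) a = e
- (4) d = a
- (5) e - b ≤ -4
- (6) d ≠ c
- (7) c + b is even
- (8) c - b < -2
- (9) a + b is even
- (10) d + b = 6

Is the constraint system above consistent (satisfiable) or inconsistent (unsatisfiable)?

Unsatisfiable

From constraints 1, 3, and 4, d = a = e = c, so d = c. But constraint 6 says d ≠ c. Contradiction.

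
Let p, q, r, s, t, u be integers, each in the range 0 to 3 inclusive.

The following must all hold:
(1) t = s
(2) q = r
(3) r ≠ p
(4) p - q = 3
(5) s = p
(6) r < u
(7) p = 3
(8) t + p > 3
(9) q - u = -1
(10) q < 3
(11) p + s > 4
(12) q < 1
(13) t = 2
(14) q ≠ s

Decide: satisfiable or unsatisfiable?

Constraint 13 fixes t = 2 and constraint 7 fixes p = 3. Constraints 1 and 5 give t = s = p, so t = p. But 2 ≠ 3 — contradiction.

Unsatisfiable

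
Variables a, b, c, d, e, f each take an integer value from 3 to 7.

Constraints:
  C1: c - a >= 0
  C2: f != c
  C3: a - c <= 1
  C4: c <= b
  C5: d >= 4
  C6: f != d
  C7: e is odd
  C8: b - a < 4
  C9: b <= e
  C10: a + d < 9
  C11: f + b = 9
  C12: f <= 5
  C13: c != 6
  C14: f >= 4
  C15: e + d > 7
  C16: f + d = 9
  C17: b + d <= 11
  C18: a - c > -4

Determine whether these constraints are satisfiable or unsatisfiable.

Setting (a, b, c, d, e, f) = (3, 4, 4, 4, 5, 5) satisfies everything: constraint 1: c - a = 1; constraint 3: a - c = -1; constraint 8: b - a = 1, and the others follow.

Satisfiable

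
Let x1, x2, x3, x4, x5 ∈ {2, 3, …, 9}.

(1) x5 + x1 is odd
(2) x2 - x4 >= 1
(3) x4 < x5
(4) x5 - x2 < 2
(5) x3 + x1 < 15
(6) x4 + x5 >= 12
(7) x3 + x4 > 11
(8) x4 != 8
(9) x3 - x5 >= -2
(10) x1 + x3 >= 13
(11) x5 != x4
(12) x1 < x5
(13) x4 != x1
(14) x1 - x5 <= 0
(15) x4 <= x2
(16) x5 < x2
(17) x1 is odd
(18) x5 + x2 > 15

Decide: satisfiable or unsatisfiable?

Setting (x1, x2, x3, x4, x5) = (5, 9, 8, 6, 8) satisfies everything: constraint 2: x2 - x4 = 3; constraint 4: x5 - x2 = -1, and the others follow.

Satisfiable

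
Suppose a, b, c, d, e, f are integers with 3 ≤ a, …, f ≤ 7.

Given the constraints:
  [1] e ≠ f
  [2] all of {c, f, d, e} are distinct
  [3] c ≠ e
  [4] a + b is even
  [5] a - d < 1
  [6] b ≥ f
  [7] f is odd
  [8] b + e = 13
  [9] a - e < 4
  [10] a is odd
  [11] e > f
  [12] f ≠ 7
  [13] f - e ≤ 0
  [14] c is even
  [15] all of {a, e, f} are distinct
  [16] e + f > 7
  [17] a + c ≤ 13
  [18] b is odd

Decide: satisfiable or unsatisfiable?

Satisfiable

One satisfying assignment is a = 7, b = 7, c = 4, d = 7, e = 6, f = 3.
For the less obvious constraints — constraint 5: a - d = 0; constraint 8: b + e = 13 — and the others hold by inspection.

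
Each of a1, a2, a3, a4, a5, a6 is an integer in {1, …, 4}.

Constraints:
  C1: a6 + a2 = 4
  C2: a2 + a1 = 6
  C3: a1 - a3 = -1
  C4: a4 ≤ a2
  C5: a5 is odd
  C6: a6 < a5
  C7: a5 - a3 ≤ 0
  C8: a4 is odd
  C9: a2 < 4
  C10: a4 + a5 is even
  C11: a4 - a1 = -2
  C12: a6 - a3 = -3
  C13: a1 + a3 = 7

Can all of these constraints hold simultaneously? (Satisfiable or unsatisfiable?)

Satisfiable

Try a1 = 3, a2 = 3, a3 = 4, a4 = 1, a5 = 3, a6 = 1.
Check constraint 1: a6 + a2 = 4; constraint 2: a2 + a1 = 6. The remaining constraints are straightforward to verify.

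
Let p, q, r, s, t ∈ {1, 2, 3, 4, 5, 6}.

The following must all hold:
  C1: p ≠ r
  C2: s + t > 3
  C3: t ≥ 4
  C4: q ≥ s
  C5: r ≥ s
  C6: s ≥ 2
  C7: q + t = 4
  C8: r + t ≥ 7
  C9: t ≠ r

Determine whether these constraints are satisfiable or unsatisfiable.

Unsatisfiable

From constraints 4 and 6: q ≥ s ≥ 2. From constraint 3: t ≥ 4. Hence q + t ≥ 6. But constraint 7 requires q + t = 4, and 4 < 6. Contradiction.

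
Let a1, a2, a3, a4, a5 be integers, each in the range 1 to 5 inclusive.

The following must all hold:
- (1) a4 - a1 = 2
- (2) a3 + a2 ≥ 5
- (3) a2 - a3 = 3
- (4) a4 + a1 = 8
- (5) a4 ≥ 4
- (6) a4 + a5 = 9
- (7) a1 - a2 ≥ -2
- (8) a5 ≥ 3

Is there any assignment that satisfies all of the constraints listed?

Setting (a1, a2, a3, a4, a5) = (3, 4, 1, 5, 4) satisfies everything: constraint 1: a4 - a1 = 2; constraint 2: a3 + a2 = 5, and the others follow.

Satisfiable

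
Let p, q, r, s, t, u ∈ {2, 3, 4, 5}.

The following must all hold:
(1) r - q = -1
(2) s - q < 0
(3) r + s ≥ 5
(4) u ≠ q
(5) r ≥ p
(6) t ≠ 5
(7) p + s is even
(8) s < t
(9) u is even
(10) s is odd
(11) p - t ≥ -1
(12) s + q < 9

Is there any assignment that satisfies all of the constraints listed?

The assignment p = 3, q = 5, r = 4, s = 3, t = 4, u = 2 works:
  constraint 1 holds since r - q = -1.
  constraint 2 holds since s - q = -2.
  constraint 3 holds since r + s = 7.
The rest check out directly.

Satisfiable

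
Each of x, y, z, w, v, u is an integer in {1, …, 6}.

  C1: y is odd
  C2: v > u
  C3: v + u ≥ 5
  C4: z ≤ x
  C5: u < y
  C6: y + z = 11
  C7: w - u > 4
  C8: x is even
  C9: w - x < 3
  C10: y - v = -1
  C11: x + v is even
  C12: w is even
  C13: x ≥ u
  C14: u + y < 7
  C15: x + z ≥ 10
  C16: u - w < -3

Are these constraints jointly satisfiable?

Setting (x, y, z, w, v, u) = (6, 5, 6, 6, 6, 1) satisfies everything: constraint 3: v + u = 7; constraint 6: y + z = 11, and the others follow.

Satisfiable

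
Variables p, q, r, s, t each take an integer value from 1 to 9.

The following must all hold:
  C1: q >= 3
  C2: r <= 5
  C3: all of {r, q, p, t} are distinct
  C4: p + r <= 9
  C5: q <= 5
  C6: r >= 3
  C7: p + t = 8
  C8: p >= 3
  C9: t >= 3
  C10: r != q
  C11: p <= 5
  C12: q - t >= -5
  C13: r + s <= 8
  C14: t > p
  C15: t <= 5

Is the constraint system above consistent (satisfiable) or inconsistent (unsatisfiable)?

Unsatisfiable

Constraints 1, 2, 5, 6, 8, 9, 11, and 15 confine each of r, q, p, t to the 3 values {3, …, 5}.
Constraint 3 requires all 4 of them to be distinct, but only 3 values are available — impossible by the pigeonhole principle.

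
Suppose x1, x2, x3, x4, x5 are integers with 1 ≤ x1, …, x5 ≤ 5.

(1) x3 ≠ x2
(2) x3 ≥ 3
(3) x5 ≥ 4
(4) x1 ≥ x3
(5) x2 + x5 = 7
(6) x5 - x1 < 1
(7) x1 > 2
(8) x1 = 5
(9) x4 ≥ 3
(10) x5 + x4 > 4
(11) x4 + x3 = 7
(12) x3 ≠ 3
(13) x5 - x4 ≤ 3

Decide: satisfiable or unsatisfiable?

Satisfiable

Take x1 = 5, x2 = 3, x3 = 4, x4 = 3, x5 = 4. Then constraint 5: x2 + x5 = 7; constraint 6: x5 - x1 = -1, and every other listed constraint is also met.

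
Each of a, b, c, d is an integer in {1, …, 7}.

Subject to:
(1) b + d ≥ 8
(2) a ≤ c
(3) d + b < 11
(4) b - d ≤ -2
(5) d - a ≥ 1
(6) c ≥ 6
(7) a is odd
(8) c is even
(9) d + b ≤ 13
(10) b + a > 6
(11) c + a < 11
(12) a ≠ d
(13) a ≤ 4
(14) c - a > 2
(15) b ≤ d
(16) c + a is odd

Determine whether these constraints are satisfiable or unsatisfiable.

The assignment a = 3, b = 4, c = 6, d = 6 works:
  constraint 1 holds since b + d = 10.
  constraint 3 holds since d + b = 10.
  constraint 4 holds since b - d = -2.
The rest check out directly.

Satisfiable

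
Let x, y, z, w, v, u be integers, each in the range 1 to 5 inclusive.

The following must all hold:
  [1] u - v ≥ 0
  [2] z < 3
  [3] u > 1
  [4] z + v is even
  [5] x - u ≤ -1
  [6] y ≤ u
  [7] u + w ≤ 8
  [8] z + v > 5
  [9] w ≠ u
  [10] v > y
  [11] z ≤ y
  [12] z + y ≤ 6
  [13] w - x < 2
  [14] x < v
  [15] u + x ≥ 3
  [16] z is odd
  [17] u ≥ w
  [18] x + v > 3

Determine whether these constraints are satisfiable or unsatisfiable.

Satisfiable

One satisfying assignment is x = 1, y = 2, z = 1, w = 1, v = 5, u = 5.
For the less obvious constraints — constraint 1: u - v = 0; constraint 5: x - u = -4 — and the others hold by inspection.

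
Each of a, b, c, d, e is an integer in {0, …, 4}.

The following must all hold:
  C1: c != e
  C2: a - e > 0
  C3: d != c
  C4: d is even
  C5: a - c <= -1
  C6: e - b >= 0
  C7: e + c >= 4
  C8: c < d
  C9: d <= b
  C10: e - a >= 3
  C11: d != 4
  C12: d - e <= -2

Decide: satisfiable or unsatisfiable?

Unsatisfiable

Constraints 2, 5, 6, 8, and 9 give a < c, c < d, d ≤ b, b ≤ e, e < a. Chaining: a < c < d ≤ b ≤ e < a, which forces a < a — impossible.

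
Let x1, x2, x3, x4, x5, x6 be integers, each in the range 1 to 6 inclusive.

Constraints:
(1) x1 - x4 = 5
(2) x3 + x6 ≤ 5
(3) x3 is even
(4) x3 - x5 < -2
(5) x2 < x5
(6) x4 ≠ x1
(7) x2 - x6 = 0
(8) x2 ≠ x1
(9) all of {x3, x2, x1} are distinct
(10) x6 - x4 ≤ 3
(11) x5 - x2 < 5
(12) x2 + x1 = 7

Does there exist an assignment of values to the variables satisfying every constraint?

Satisfiable

Try x1 = 6, x2 = 1, x3 = 2, x4 = 1, x5 = 5, x6 = 1.
Check constraint 1: x1 - x4 = 5; constraint 2: x3 + x6 = 3; constraint 4: x3 - x5 = -3. The remaining constraints are straightforward to verify.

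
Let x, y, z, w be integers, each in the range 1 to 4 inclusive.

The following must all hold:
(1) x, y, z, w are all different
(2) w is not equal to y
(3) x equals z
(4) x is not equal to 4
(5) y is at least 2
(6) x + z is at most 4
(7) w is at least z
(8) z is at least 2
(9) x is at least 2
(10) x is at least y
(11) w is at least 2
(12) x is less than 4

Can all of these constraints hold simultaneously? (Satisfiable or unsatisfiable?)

Unsatisfiable

Constraints 5, 8, 9, and 11 confine each of x, y, z, w to the 3 values {2, …, 4} (the domain already gives each ≤ 4).
Constraint 1 requires all 4 of them to be distinct, but only 3 values are available — impossible by the pigeonhole principle.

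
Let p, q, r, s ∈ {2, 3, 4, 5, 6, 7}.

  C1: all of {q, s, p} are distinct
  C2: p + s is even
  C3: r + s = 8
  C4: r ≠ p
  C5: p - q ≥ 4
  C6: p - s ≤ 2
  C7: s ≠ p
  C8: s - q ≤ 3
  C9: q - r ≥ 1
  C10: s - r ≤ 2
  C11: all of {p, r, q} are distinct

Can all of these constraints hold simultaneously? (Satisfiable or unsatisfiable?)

Constraints 5, 6, 9, and 10 give p − q ≥ 4, q − r ≥ 1, r − s ≥ -2, s − p ≥ -2.
Adding all 4 inequalities: the left sides telescope to 0, and the right sides sum to 4 + 1 + (-2) + (-2) = 1. So 0 ≥ 1, which is false.

Unsatisfiable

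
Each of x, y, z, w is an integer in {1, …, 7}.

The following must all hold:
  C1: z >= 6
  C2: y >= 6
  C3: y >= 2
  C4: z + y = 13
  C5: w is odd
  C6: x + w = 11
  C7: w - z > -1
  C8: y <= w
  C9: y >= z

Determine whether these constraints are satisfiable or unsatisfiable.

Setting (x, y, z, w) = (4, 7, 6, 7) satisfies everything: constraint 4: z + y = 13; constraint 6: x + w = 11; constraint 7: w - z = 1, and the others follow.

Satisfiable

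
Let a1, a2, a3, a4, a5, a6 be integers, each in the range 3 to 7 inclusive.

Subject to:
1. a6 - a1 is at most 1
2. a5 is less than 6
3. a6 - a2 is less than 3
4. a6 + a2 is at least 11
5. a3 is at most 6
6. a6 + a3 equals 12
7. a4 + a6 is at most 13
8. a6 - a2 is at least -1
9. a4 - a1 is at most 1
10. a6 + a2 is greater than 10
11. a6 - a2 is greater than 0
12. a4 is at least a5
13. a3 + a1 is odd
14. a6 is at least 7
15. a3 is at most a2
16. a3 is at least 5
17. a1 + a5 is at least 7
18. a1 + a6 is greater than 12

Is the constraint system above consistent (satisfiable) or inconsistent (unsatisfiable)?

The assignment a1 = 6, a2 = 6, a3 = 5, a4 = 5, a5 = 4, a6 = 7 works:
  constraint 1 holds since a6 - a1 = 1.
  constraint 3 holds since a6 - a2 = 1.
The rest check out directly.

Satisfiable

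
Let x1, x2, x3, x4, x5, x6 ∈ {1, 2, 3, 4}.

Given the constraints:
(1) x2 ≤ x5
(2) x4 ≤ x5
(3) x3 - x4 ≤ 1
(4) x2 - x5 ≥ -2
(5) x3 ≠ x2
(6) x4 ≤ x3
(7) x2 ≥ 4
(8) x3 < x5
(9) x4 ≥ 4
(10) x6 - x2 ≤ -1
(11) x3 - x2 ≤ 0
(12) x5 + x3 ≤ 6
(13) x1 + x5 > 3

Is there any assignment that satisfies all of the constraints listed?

From constraints 1 and 7: x5 ≥ x2 ≥ 4. From constraints 6 and 9: x3 ≥ x4 ≥ 4. Hence x5 + x3 ≥ 8. But constraint 12 requires x5 + x3 ≤ 6, and 6 < 8. Contradiction.

Unsatisfiable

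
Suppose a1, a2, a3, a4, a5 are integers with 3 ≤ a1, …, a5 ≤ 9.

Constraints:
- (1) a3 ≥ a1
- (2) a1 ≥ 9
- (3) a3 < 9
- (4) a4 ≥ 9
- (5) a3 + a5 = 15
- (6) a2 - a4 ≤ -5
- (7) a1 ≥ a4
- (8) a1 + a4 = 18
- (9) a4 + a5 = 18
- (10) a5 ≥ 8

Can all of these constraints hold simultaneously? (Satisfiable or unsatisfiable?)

Unsatisfiable

From constraints 1 and 2: a3 ≥ a1 ≥ 9. From constraint 10: a5 ≥ 8. Hence a3 + a5 ≥ 17. But constraint 5 requires a3 + a5 = 15, and 15 < 17. Contradiction.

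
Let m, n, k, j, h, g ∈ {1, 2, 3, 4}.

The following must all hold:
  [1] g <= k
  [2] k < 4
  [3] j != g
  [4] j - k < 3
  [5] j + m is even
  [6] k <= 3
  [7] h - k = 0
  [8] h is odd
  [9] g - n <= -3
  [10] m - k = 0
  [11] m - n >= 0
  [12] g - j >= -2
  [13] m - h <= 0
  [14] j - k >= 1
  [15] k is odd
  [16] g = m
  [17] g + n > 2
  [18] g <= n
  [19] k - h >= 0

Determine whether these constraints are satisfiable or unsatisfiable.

Unsatisfiable

Constraints 9, 11, 12, 13, 14, and 19 give g − j ≥ -2, j − k ≥ 1, k − h ≥ 0, h − m ≥ 0, m − n ≥ 0, n − g ≥ 3.
Adding all 6 inequalities: the left sides telescope to 0, and the right sides sum to (-2) + 1 + 0 + 0 + 0 + 3 = 2. So 0 ≥ 2, which is false.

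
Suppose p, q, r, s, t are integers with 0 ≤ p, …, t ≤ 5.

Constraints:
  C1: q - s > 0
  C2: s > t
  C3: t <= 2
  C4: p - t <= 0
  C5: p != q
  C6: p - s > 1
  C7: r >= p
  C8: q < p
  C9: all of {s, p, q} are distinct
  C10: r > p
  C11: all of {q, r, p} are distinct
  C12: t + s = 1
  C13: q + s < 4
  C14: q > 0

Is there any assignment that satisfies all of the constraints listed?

Constraints 1, 2, 4, and 8 give s < q, q < p, p ≤ t, t < s. Chaining: s < q < p ≤ t < s, which forces s < s — impossible.

Unsatisfiable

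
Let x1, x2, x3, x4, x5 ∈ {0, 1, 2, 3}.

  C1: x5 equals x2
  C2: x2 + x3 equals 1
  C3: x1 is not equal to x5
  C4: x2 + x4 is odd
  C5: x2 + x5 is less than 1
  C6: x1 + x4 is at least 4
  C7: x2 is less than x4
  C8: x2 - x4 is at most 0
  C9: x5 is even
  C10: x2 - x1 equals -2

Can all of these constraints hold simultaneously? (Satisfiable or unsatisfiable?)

Take x1 = 2, x2 = 0, x3 = 1, x4 = 3, x5 = 0. Then constraint 2: x2 + x3 = 1; constraint 5: x2 + x5 = 0, and every other listed constraint is also met.

Satisfiable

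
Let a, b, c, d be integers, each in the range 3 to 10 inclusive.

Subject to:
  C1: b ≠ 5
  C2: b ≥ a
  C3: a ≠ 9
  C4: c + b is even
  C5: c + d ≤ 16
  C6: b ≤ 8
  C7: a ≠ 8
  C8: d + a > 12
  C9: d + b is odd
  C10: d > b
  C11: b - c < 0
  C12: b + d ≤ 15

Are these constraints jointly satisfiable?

Satisfiable

One satisfying assignment is a = 4, b = 4, c = 6, d = 9.
For the less obvious constraints — constraint 5: c + d = 15; constraint 8: d + a = 13 — and the others hold by inspection.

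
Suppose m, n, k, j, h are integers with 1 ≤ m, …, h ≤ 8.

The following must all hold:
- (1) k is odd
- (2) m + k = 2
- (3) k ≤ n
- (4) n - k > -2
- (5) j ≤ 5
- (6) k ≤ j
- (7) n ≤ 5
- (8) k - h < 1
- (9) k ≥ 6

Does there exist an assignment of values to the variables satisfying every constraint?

From constraint 9: k ≥ 6. From constraints 5 and 6: k ≤ j and j ≤ 5, so k ≤ 5. But 5 < 6, so no value of k works.

Unsatisfiable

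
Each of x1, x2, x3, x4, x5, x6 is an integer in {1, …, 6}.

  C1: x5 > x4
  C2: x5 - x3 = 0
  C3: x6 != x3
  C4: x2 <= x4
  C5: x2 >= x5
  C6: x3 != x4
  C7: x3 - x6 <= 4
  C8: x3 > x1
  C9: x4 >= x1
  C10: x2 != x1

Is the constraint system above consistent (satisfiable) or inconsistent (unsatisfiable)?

Unsatisfiable

Constraints 1, 4, and 5 give x4 < x5, x5 ≤ x2, x2 ≤ x4. Chaining: x4 < x5 ≤ x2 ≤ x4, which forces x4 < x4 — impossible.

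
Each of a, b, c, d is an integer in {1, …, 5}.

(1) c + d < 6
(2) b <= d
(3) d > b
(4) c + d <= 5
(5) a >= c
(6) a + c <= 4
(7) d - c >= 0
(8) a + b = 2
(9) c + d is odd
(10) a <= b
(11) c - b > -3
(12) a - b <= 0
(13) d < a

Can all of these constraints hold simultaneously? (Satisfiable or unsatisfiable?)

Unsatisfiable

Constraints 2, 12, and 13 give a ≤ b, b ≤ d, d < a. Chaining: a ≤ b ≤ d < a, which forces a < a — impossible.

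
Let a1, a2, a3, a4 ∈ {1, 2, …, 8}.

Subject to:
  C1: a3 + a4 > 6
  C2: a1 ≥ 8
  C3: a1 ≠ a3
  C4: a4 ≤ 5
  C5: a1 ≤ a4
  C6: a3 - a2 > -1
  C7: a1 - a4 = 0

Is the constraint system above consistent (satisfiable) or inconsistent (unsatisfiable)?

From constraint 2: a1 ≥ 8. From constraints 4 and 5: a1 ≤ a4 and a4 ≤ 5, so a1 ≤ 5. But 5 < 8, so no value of a1 works.

Unsatisfiable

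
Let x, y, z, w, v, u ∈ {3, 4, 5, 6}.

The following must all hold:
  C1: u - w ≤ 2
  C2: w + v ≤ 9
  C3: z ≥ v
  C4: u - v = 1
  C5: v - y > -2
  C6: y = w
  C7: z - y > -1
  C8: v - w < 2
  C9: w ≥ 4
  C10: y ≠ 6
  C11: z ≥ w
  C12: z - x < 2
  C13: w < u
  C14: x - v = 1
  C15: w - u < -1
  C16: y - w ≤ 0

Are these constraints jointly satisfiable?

One satisfying assignment is x = 6, y = 4, z = 5, w = 4, v = 5, u = 6.
For the less obvious constraints — constraint 1: u - w = 2; constraint 2: w + v = 9 — and the others hold by inspection.

Satisfiable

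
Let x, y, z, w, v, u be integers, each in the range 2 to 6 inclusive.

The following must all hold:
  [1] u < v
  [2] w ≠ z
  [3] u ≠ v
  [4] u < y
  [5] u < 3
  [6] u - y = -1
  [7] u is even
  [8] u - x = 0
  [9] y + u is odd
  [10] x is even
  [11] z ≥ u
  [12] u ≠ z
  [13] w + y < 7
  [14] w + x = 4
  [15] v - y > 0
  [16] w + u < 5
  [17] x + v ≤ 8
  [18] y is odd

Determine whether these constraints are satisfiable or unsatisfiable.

Take x = 2, y = 3, z = 4, w = 2, v = 5, u = 2. Then constraint 6: u - y = -1; constraint 8: u - x = 0, and every other listed constraint is also met.

Satisfiable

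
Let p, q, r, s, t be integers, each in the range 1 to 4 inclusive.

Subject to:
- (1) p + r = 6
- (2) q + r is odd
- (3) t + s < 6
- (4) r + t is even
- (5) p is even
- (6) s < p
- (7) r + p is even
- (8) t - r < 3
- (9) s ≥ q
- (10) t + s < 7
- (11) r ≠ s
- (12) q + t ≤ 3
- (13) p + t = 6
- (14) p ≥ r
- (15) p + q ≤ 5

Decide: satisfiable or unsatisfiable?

One satisfying assignment is p = 4, q = 1, r = 2, s = 3, t = 2.
For the less obvious constraints — constraint 1: p + r = 6; constraint 3: t + s = 5; constraint 8: t - r = 0 — and the others hold by inspection.

Satisfiable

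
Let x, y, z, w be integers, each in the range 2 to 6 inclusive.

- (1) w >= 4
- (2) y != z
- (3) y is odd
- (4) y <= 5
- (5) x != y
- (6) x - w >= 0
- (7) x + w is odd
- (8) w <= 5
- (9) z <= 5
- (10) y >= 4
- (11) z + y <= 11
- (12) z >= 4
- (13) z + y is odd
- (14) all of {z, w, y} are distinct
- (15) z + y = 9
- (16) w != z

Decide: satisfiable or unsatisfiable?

Constraints 1, 4, 8, 9, 10, and 12 confine each of z, w, y to the 2 values {4, 5}.
Constraint 14 requires all 3 of them to be distinct, but only 2 values are available — impossible by the pigeonhole principle.

Unsatisfiable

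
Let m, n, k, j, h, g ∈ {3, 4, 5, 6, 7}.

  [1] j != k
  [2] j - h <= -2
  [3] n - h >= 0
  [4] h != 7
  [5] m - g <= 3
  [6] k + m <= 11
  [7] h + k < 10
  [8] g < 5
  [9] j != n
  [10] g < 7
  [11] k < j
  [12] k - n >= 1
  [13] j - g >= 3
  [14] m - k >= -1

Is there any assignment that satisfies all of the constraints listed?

Constraints 2, 3, 5, 12, 13, and 14 give g − m ≥ -3, m − k ≥ -1, k − n ≥ 1, n − h ≥ 0, h − j ≥ 2, j − g ≥ 3.
Adding all 6 inequalities: the left sides telescope to 0, and the right sides sum to (-3) + (-1) + 1 + 0 + 2 + 3 = 2. So 0 ≥ 2, which is false.

Unsatisfiable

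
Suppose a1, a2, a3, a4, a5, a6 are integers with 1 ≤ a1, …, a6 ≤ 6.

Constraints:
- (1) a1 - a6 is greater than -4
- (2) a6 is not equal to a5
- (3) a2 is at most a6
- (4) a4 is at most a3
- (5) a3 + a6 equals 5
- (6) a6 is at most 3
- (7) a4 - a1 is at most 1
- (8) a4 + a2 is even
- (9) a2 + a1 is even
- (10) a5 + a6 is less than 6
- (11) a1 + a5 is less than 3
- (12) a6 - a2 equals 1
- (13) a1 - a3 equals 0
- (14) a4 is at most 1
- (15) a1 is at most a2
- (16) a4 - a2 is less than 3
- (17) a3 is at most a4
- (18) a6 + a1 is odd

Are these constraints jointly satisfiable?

Unsatisfiable

From constraints 14 and 17: a3 ≤ a4 ≤ 1. From constraint 6: a6 ≤ 3. Hence a3 + a6 ≤ 4. But constraint 5 requires a3 + a6 = 5, and 5 > 4. Contradiction.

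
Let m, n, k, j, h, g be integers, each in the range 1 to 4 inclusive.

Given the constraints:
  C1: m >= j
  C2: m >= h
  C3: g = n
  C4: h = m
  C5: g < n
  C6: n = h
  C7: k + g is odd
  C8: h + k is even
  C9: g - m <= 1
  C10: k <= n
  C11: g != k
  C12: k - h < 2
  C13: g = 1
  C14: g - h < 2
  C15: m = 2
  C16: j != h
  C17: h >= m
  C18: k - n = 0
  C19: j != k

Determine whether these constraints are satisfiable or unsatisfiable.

Unsatisfiable

Constraint 13 fixes g = 1 and constraint 15 fixes m = 2. Constraints 3, 4, and 6 give g = n = h = m, so g = m. But 1 ≠ 2 — contradiction.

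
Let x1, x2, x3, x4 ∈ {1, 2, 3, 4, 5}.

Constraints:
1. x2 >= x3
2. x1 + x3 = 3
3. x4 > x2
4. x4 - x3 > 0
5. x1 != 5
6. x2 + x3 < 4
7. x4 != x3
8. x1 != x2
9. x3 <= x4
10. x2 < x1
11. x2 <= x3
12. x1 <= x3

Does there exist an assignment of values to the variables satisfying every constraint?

Constraints 1, 10, and 12 give x3 ≤ x2, x2 < x1, x1 ≤ x3. Chaining: x3 ≤ x2 < x1 ≤ x3, which forces x3 < x3 — impossible.

Unsatisfiable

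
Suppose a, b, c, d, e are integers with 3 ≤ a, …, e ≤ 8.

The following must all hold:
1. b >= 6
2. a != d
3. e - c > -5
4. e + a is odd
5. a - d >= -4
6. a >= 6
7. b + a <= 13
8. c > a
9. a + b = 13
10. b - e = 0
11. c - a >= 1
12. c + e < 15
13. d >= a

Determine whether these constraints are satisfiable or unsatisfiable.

Satisfiable

The assignment a = 7, b = 6, c = 8, d = 8, e = 6 works:
  constraint 3 holds since e - c = -2.
  constraint 5 holds since a - d = -1.
  constraint 7 holds since b + a = 13.
The rest check out directly.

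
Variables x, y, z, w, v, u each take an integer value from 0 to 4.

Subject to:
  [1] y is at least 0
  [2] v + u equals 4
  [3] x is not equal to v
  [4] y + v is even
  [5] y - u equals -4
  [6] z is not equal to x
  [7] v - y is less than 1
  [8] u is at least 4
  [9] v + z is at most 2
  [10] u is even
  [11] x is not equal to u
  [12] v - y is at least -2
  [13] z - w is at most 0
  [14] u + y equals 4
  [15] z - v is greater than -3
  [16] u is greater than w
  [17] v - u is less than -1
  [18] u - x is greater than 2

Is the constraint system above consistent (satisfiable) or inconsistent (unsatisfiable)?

Setting (x, y, z, w, v, u) = (1, 0, 0, 3, 0, 4) satisfies everything: constraint 2: v + u = 4; constraint 5: y - u = -4, and the others follow.

Satisfiable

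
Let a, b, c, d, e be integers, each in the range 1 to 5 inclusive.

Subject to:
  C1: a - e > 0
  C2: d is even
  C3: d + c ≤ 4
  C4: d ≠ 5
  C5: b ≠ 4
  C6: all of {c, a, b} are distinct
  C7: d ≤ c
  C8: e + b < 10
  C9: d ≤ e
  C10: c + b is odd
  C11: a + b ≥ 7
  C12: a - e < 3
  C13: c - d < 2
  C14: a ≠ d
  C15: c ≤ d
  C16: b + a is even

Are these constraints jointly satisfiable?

Satisfiable

Setting (a, b, c, d, e) = (3, 5, 2, 2, 2) satisfies everything: constraint 1: a - e = 1; constraint 3: d + c = 4, and the others follow.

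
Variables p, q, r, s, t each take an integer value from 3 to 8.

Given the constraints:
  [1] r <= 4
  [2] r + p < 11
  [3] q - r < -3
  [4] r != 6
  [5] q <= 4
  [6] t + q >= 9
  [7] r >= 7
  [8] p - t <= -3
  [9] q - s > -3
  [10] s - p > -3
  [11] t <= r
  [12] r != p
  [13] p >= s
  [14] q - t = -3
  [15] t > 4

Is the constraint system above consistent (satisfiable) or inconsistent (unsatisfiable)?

From constraints 1 and 11: t ≤ r ≤ 4. From constraint 5: q ≤ 4. Hence t + q ≤ 8. But constraint 6 requires t + q ≥ 9, and 9 > 8. Contradiction.

Unsatisfiable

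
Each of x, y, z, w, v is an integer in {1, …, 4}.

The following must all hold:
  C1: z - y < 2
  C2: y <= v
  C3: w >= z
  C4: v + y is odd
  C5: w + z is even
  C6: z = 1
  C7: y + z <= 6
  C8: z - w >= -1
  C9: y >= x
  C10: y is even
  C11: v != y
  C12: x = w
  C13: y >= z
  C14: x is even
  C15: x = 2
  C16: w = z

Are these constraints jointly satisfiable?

Unsatisfiable

Constraint 15 fixes x = 2 and constraint 6 fixes z = 1. Constraints 12 and 16 give x = w = z, so x = z. But 2 ≠ 1 — contradiction.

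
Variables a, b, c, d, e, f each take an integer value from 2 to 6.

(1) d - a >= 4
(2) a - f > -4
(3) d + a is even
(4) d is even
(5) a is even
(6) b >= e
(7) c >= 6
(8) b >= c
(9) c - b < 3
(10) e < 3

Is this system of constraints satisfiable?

Setting (a, b, c, d, e, f) = (2, 6, 6, 6, 2, 5) satisfies everything: constraint 1: d - a = 4; constraint 2: a - f = -3, and the others follow.

Satisfiable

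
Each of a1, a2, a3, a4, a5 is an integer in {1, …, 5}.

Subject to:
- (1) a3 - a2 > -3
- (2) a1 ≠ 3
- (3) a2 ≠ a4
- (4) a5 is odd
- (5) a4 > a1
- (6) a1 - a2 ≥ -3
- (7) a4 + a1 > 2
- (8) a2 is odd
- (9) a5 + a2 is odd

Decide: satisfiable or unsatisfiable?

Unsatisfiable

Constraint 4 makes a5 odd and constraint 8 makes a2 odd, so a5 + a2 must be even. Constraint 9 says a5 + a2 is odd — contradiction.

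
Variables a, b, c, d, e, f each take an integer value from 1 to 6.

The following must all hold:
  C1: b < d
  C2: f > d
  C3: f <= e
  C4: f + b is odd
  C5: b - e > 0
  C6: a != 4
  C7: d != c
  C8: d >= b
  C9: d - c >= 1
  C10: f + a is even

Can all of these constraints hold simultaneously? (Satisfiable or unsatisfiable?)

Unsatisfiable

Constraints 2, 3, 5, and 8 give d < f, f ≤ e, e < b, b ≤ d. Chaining: d < f ≤ e < b ≤ d, which forces d < d — impossible.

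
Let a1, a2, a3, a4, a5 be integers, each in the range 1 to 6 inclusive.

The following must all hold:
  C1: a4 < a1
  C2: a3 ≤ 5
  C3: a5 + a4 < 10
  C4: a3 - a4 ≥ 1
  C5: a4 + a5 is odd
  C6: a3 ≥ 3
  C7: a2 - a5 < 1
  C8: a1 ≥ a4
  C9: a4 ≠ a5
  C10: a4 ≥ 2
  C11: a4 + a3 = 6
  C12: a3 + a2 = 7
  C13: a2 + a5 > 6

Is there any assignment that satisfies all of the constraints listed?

Satisfiable

Take a1 = 5, a2 = 3, a3 = 4, a4 = 2, a5 = 5. Then constraint 3: a5 + a4 = 7; constraint 4: a3 - a4 = 2, and every other listed constraint is also met.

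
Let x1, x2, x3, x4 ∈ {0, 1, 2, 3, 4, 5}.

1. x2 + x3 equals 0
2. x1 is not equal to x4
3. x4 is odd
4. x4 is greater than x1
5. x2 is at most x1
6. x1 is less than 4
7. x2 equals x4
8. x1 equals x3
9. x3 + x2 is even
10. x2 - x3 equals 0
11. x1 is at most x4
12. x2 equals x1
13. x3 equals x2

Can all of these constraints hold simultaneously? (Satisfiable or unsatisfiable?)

From constraints 7, 8, and 13, x1 = x3 = x2 = x4, so x1 = x4. But constraint 2 says x1 ≠ x4. Contradiction.

Unsatisfiable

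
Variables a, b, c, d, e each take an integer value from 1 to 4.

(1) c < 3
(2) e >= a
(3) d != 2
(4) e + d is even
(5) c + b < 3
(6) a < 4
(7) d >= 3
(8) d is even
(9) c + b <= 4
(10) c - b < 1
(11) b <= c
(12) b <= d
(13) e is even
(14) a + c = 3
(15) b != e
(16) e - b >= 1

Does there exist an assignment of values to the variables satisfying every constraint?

The assignment a = 2, b = 1, c = 1, d = 4, e = 4 works:
  constraint 5 holds since c + b = 2.
  constraint 9 holds since c + b = 2.
  constraint 10 holds since c - b = 0.
The rest check out directly.

Satisfiable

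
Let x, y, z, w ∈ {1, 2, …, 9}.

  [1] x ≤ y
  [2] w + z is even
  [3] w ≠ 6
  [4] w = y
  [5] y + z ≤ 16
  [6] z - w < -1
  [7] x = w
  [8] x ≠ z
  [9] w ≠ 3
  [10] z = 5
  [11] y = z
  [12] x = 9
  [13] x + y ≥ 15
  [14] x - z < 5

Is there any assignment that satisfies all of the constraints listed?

Constraint 12 fixes x = 9 and constraint 10 fixes z = 5. Constraints 4, 7, and 11 give x = w = y = z, so x = z. But 9 ≠ 5 — contradiction.

Unsatisfiable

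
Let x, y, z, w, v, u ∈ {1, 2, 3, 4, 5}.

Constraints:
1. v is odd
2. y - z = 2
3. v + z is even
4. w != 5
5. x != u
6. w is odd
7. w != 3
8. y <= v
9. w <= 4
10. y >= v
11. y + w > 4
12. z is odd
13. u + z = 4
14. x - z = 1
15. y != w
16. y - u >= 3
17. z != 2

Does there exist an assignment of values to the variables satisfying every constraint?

Satisfiable

Setting (x, y, z, w, v, u) = (4, 5, 3, 1, 5, 1) satisfies everything: constraint 2: y - z = 2; constraint 11: y + w = 6, and the others follow.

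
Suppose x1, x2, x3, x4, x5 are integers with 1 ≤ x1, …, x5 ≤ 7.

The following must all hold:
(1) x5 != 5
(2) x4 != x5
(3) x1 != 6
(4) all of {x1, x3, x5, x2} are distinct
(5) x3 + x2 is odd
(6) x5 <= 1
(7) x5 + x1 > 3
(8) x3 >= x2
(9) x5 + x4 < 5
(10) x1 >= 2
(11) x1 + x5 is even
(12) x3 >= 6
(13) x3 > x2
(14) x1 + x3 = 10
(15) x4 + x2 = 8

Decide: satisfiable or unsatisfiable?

One satisfying assignment is x1 = 3, x2 = 6, x3 = 7, x4 = 2, x5 = 1.
For the less obvious constraints — constraint 7: x5 + x1 = 4; constraint 9: x5 + x4 = 3; constraint 14: x1 + x3 = 10 — and the others hold by inspection.

Satisfiable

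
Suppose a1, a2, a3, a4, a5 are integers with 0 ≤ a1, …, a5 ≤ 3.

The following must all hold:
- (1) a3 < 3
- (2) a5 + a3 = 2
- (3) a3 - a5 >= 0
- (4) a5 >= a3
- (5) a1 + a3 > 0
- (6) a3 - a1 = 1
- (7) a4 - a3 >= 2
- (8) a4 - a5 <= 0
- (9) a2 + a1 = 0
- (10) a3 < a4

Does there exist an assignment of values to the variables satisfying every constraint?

Constraints 3, 7, and 8 give a4 − a3 ≥ 2, a3 − a5 ≥ 0, a5 − a4 ≥ 0.
Adding all 3 inequalities: the left sides telescope to 0, and the right sides sum to 2 + 0 + 0 = 2. So 0 ≥ 2, which is false.

Unsatisfiable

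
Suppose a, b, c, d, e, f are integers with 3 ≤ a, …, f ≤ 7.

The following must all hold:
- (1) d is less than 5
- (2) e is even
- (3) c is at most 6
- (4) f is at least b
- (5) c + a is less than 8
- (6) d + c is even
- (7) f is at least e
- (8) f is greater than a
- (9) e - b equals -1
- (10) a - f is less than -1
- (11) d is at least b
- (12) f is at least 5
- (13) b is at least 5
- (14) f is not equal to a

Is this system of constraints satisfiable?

From constraints 11 and 13: d ≥ b and b ≥ 5, so d ≥ 5. From constraint 1: d ≤ 4. But 4 < 5, so no value of d works.

Unsatisfiable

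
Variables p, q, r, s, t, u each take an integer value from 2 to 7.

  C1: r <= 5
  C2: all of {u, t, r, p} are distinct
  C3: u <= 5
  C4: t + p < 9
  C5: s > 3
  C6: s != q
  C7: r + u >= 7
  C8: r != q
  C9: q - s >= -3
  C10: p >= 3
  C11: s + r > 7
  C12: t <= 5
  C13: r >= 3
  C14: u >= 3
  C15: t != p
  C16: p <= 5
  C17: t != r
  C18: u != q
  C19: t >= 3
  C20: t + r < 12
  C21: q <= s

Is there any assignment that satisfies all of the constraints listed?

Constraints 1, 3, 10, 12, 13, 14, 16, and 19 confine each of u, t, r, p to the 3 values {3, …, 5}.
Constraint 2 requires all 4 of them to be distinct, but only 3 values are available — impossible by the pigeonhole principle.

Unsatisfiable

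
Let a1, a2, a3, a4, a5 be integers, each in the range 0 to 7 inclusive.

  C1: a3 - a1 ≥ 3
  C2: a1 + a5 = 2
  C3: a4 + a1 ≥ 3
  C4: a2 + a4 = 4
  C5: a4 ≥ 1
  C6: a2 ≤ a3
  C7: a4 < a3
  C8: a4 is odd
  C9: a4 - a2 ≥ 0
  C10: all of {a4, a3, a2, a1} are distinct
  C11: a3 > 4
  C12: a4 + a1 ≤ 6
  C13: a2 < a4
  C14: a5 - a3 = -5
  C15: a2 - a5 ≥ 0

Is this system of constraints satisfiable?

Take a1 = 2, a2 = 1, a3 = 5, a4 = 3, a5 = 0. Then constraint 1: a3 - a1 = 3; constraint 2: a1 + a5 = 2, and every other listed constraint is also met.

Satisfiable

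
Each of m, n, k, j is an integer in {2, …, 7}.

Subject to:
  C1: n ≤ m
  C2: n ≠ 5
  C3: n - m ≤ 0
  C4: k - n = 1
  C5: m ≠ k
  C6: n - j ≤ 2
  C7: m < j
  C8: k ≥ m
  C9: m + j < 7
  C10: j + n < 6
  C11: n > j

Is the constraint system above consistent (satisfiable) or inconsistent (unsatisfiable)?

Constraints 3, 7, and 11 give m < j, j < n, n ≤ m. Chaining: m < j < n ≤ m, which forces m < m — impossible.

Unsatisfiable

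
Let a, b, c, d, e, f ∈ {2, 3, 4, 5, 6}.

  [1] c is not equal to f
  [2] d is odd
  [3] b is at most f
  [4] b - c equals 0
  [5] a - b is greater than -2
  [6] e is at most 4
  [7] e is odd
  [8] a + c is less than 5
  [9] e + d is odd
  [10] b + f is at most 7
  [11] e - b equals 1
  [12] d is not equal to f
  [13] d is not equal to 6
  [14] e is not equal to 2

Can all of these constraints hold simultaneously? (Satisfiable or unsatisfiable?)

Constraint 7 makes e odd and constraint 2 makes d odd, so e + d must be even. Constraint 9 says e + d is odd — contradiction.

Unsatisfiable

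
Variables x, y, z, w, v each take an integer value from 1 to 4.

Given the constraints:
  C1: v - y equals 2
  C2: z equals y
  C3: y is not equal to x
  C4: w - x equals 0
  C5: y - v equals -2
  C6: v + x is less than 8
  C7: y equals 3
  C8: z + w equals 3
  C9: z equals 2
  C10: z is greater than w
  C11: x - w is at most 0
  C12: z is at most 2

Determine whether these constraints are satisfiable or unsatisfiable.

Constraint 9 fixes z = 2 and constraint 7 fixes y = 3, but constraint 2 requires z = y. Since 2 ≠ 3, contradiction.

Unsatisfiable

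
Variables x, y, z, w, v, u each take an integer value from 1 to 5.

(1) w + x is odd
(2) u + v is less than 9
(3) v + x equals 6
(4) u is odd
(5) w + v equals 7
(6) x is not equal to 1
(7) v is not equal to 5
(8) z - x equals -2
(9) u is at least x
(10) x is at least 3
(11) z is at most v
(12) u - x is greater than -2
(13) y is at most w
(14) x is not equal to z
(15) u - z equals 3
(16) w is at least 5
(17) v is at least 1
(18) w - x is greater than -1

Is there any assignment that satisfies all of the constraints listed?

Satisfiable

Setting (x, y, z, w, v, u) = (4, 2, 2, 5, 2, 5) satisfies everything: constraint 2: u + v = 7; constraint 3: v + x = 6, and the others follow.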